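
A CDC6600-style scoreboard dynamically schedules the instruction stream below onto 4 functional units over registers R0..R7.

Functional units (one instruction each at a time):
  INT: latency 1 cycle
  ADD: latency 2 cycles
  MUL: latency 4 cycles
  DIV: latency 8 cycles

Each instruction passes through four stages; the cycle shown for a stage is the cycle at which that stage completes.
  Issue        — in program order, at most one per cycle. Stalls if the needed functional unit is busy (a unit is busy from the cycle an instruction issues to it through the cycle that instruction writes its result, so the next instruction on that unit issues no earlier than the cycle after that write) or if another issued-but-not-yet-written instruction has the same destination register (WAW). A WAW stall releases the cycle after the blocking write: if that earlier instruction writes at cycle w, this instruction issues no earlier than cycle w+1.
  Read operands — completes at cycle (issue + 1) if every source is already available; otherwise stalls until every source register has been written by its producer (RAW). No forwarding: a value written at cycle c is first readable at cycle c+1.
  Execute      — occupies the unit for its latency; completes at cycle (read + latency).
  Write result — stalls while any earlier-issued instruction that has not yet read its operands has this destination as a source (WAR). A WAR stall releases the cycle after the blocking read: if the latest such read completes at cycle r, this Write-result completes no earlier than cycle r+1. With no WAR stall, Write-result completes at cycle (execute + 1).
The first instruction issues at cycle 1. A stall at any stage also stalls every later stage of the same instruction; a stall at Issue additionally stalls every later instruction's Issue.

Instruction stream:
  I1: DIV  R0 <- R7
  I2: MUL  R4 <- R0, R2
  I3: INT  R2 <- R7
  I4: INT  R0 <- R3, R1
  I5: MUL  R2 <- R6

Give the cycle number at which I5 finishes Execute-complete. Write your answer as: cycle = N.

  I1 | 1 | 2 | 10 | 11
  I2 | 2 | 12 | 16 | 17   RAW R0: wait I1 write@11
  I3 | 3 | 4 | 5 | 13   WAR R2: wait I2 read@12
  I4 | 14 | 15 | 16 | 17   struct: INT busy until I3 writes@13
  I5 | 18 | 19 | 23 | 24   struct: MUL busy until I2 writes@17

cycle = 23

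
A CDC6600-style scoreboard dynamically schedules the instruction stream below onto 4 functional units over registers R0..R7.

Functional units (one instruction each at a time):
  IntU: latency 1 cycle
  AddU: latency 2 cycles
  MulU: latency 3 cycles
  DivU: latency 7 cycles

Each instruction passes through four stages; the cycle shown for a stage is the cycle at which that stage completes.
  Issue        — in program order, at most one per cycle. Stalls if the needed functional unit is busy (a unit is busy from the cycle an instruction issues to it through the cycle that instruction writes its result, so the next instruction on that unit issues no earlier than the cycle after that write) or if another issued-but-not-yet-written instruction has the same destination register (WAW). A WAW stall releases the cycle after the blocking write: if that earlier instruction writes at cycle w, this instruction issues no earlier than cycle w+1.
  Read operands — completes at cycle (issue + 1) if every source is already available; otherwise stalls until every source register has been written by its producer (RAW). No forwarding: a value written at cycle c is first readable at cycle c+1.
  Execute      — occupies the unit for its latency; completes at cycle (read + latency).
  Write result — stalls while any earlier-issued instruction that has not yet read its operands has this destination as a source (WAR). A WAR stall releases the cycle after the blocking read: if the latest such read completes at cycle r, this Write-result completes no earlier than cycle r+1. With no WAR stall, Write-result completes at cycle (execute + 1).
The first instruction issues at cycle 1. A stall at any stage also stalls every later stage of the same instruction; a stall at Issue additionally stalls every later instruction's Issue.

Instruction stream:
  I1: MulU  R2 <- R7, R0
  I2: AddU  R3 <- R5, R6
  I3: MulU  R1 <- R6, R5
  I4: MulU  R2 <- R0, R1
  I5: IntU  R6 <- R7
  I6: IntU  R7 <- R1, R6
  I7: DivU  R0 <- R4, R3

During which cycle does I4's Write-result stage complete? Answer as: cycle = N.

cycle = 18

[I1] 1/2/5/6
[I2] 2/3/5/6
[I3] 7/8/11/12  (struct: MulU busy until I1 writes@6)
[I4] 13/14/17/18  (struct: MulU busy until I3 writes@12)
[I5] 14/15/16/17
[I6] 18/19/20/21  (struct: IntU busy until I5 writes@17)
[I7] 19/20/27/28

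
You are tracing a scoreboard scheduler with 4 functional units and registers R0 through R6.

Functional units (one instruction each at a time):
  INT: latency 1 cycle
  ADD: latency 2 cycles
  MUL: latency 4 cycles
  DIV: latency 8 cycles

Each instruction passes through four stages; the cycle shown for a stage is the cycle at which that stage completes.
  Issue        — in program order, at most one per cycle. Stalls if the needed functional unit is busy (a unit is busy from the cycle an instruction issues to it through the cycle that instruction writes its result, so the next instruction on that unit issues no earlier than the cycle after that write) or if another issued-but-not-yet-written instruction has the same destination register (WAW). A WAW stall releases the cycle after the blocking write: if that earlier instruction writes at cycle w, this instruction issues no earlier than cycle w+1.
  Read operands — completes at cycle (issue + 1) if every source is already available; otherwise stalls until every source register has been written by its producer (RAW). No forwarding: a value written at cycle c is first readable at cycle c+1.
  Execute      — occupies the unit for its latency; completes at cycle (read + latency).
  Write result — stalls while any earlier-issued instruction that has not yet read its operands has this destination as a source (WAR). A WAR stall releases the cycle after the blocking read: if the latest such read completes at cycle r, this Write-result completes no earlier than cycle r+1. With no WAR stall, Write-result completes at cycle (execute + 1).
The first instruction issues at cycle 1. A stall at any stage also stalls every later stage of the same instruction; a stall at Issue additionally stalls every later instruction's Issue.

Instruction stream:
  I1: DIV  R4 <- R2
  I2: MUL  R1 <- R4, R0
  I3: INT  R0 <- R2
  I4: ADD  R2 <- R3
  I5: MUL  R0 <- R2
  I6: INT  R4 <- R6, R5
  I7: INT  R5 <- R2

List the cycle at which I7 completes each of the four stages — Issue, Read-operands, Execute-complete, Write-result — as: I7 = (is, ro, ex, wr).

I7 = (23, 24, 25, 26)

cycle 1: I1 issues→DIV
cycle 2: I1 reads | I2 issues→MUL
cycle 3: I3 issues→INT
cycle 4: I3 reads | I4 issues→ADD
cycle 5: I3 exec-done | I4 reads
cycle 7: I4 exec-done
cycle 8: I4 writes R2
cycle 10: I1 exec-done
cycle 11: I1 writes R4
cycle 12: I2 reads
cycle 13: I3 writes R0
cycle 16: I2 exec-done
cycle 17: I2 writes R1
cycle 18: I5 issues→MUL
cycle 19: I5 reads | I6 issues→INT
cycle 20: I6 reads
cycle 21: I6 exec-done
cycle 22: I6 writes R4
cycle 23: I5 exec-done | I7 issues→INT
cycle 24: I5 writes R0 | I7 reads
cycle 25: I7 exec-done
cycle 26: I7 writes R5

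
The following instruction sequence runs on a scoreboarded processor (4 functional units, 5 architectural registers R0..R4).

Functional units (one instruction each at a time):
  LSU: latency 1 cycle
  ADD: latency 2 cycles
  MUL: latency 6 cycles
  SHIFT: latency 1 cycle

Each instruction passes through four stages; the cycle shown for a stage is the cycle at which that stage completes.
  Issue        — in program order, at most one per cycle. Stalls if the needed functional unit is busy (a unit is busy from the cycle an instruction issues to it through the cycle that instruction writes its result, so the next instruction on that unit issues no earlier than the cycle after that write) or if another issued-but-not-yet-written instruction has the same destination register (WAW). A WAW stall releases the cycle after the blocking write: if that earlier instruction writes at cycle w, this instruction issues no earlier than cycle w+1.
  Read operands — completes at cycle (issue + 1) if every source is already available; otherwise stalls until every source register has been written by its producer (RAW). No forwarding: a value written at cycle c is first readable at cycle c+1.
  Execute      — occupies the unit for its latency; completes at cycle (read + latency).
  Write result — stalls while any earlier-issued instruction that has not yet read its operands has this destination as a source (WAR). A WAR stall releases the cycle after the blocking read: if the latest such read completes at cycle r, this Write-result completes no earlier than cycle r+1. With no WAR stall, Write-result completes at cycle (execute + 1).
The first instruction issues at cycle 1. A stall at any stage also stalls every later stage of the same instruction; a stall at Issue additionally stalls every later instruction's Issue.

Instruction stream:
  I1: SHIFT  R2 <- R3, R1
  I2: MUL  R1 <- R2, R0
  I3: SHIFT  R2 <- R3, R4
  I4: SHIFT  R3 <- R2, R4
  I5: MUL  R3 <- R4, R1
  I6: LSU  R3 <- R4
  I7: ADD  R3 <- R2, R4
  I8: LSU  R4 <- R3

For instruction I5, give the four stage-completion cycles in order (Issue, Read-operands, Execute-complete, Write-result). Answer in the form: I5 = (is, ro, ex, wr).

I1 -> (1, 2, 3, 4)
I2 -> (2, 5, 11, 12)  // RAW R2: wait I1 write@4
I3 -> (5, 6, 7, 8)  // struct: SHIFT busy until I1 writes@4
I4 -> (9, 10, 11, 12)  // struct: SHIFT busy until I3 writes@8
I5 -> (13, 14, 20, 21)  // WAW R3: wait I4 write@12
I6 -> (22, 23, 24, 25)  // WAW R3: wait I5 write@21
I7 -> (26, 27, 29, 30)  // WAW R3: wait I6 write@25
I8 -> (27, 31, 32, 33)  // RAW R3: wait I7 write@30

I5 = (13, 14, 20, 21)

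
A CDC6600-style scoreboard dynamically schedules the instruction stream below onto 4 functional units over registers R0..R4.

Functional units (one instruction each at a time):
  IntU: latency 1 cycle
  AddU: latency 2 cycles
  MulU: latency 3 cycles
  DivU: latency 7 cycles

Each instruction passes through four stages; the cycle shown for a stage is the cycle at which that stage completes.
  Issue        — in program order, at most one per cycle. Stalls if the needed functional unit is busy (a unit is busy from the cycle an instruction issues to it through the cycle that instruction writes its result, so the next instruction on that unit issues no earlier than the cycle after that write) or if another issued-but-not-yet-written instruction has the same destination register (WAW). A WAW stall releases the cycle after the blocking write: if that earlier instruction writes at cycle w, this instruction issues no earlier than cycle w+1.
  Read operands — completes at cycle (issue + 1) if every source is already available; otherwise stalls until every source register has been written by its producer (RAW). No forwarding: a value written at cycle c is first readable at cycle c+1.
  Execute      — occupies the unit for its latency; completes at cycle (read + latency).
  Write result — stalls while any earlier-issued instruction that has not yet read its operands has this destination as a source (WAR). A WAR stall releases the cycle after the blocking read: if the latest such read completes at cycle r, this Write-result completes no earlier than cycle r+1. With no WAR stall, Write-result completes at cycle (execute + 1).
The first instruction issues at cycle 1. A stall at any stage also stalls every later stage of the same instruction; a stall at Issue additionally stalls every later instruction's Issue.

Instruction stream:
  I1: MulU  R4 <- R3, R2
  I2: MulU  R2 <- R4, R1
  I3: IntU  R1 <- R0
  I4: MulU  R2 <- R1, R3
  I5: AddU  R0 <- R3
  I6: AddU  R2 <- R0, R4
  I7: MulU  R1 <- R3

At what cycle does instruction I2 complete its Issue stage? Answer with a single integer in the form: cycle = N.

cycle = 7

[1] issue I1 (MulU)
[2] I1 read-ops
[5] I1 finished on MulU
[6] I1→R4
[7] issue I2 (MulU)
[8] I2 read-ops, issue I3 (IntU)
[9] I3 read-ops
[10] I3 finished on IntU
[11] I2 finished on MulU, I3→R1
[12] I2→R2
[13] issue I4 (MulU)
[14] I4 read-ops, issue I5 (AddU)
[15] I5 read-ops
[17] I4 finished on MulU, I5 finished on AddU
[18] I4→R2, I5→R0
[19] issue I6 (AddU)
[20] I6 read-ops, issue I7 (MulU)
[21] I7 read-ops
[22] I6 finished on AddU
[23] I6→R2
[24] I7 finished on MulU
[25] I7→R1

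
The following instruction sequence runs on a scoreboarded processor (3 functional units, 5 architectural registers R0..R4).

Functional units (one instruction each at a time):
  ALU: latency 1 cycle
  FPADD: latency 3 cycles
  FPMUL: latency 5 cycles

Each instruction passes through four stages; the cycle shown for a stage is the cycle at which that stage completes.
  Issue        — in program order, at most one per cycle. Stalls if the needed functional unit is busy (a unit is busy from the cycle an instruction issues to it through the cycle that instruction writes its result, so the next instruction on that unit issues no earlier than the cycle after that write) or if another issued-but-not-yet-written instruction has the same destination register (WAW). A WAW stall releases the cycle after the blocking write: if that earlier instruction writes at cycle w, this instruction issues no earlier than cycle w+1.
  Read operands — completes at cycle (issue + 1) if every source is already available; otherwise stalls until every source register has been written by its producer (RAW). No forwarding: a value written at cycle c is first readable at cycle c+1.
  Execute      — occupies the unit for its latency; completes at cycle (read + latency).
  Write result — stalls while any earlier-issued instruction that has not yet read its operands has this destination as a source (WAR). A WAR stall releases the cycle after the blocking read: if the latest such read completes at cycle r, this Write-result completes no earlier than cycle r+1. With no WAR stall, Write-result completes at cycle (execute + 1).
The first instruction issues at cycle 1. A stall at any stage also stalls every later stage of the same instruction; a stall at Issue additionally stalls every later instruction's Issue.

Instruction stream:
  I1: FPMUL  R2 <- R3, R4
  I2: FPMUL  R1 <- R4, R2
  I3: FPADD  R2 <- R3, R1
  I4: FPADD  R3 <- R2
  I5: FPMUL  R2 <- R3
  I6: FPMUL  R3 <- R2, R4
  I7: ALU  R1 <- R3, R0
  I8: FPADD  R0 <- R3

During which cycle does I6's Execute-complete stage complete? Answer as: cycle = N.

[1] I1 issues→FPMUL
[2] I1 reads
[7] I1 exec-done
[8] I1 writes R2
[9] I2 issues→FPMUL
[10] I2 reads, I3 issues→FPADD
[15] I2 exec-done
[16] I2 writes R1
[17] I3 reads
[20] I3 exec-done
[21] I3 writes R2
[22] I4 issues→FPADD
[23] I4 reads, I5 issues→FPMUL
[26] I4 exec-done
[27] I4 writes R3
[28] I5 reads
[33] I5 exec-done
[34] I5 writes R2
[35] I6 issues→FPMUL
[36] I6 reads, I7 issues→ALU
[37] I8 issues→FPADD
[41] I6 exec-done
[42] I6 writes R3
[43] I7 reads, I8 reads
[44] I7 exec-done
[45] I7 writes R1
[46] I8 exec-done
[47] I8 writes R0

cycle = 41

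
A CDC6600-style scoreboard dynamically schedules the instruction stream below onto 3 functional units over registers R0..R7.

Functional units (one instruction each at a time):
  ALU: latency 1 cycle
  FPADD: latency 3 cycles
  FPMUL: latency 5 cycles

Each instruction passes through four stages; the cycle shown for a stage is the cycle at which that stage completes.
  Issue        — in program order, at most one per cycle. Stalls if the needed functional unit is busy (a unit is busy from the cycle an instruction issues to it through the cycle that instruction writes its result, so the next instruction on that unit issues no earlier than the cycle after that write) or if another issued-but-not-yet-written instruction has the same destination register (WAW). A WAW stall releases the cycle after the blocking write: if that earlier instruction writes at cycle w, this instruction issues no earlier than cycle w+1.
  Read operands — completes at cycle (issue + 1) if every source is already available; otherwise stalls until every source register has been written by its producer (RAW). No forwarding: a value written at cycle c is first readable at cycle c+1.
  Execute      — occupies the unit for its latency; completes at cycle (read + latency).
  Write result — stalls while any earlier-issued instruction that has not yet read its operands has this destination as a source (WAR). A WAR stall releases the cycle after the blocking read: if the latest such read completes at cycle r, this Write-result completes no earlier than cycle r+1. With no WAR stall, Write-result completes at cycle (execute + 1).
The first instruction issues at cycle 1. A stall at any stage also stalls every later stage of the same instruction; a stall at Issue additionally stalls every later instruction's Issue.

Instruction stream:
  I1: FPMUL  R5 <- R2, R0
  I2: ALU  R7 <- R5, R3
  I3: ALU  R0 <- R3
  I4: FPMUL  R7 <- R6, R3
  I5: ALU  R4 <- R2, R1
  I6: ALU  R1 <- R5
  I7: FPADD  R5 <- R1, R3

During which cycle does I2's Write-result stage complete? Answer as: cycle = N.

cycle = 11

1) issue 1, read 2, done 7, write 8
2) issue 2, read 9, done 10, write 11  <RAW R5: wait I1 write@8>
3) issue 12, read 13, done 14, write 15  <struct: ALU busy until I2 writes@11>
4) issue 13, read 14, done 19, write 20
5) issue 16, read 17, done 18, write 19  <struct: ALU busy until I3 writes@15>
6) issue 20, read 21, done 22, write 23  <struct: ALU busy until I5 writes@19>
7) issue 21, read 24, done 27, write 28  <RAW R1: wait I6 write@23>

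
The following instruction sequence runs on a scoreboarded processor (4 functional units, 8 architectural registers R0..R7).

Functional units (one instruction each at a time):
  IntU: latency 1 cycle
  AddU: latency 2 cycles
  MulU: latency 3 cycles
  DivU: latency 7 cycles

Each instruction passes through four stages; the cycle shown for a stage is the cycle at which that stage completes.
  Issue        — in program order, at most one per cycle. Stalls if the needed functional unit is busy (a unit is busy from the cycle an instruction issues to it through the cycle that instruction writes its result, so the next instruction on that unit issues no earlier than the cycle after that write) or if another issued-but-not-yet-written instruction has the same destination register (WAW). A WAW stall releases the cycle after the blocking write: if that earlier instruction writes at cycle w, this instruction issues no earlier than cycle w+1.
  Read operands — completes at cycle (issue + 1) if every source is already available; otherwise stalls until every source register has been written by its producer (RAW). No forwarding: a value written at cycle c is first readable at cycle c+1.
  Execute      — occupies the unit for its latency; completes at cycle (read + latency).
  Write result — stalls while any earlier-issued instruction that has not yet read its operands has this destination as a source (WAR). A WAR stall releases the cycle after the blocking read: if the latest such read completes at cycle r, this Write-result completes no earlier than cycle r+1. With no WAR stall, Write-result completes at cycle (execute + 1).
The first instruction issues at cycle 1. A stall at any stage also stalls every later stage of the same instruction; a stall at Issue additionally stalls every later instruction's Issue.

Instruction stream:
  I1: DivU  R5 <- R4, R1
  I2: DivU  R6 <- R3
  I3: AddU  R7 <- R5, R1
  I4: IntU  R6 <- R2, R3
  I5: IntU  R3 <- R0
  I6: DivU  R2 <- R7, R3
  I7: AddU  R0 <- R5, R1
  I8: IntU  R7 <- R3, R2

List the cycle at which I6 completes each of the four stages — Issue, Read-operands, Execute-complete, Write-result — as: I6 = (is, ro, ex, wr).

I6 = (26, 29, 36, 37)

  I1 | 1 | 2 | 9 | 10
  I2 | 11 | 12 | 19 | 20   struct: DivU busy until I1 writes@10
  I3 | 12 | 13 | 15 | 16
  I4 | 21 | 22 | 23 | 24   WAW R6: wait I2 write@20
  I5 | 25 | 26 | 27 | 28   struct: IntU busy until I4 writes@24
  I6 | 26 | 29 | 36 | 37   RAW R3: wait I5 write@28
  I7 | 27 | 28 | 30 | 31
  I8 | 29 | 38 | 39 | 40   struct: IntU busy until I5 writes@28 · RAW R2: wait I6 write@37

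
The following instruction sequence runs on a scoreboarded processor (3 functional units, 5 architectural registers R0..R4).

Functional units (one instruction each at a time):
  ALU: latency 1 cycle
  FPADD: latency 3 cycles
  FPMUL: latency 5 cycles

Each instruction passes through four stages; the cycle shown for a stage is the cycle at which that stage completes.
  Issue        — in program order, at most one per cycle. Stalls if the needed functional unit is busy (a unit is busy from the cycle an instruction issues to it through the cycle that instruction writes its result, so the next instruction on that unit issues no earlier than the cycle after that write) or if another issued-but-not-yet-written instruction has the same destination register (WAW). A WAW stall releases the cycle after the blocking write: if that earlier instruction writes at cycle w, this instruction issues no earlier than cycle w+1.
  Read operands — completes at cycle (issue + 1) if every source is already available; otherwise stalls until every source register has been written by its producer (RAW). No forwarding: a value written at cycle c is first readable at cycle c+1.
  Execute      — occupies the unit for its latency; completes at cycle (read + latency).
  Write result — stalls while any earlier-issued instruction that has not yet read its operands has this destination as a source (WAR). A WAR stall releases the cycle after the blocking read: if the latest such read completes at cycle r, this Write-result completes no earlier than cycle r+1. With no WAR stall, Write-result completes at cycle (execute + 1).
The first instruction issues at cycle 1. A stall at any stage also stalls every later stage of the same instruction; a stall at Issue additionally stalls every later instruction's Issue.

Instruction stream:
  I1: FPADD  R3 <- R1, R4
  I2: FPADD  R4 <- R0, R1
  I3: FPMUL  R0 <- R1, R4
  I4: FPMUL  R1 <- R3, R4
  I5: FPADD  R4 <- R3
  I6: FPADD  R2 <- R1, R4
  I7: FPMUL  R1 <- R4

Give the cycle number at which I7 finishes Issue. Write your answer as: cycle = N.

cycle = 28

c1: I1→FPADD
c2: I1 RO
c5: I1 EX
c6: I1 WR R3
c7: I2→FPADD
c8: I2 RO | I3→FPMUL
c11: I2 EX
c12: I2 WR R4
c13: I3 RO
c18: I3 EX
c19: I3 WR R0
c20: I4→FPMUL
c21: I4 RO | I5→FPADD
c22: I5 RO
c25: I5 EX
c26: I4 EX | I5 WR R4
c27: I4 WR R1 | I6→FPADD
c28: I6 RO | I7→FPMUL
c29: I7 RO
c31: I6 EX
c32: I6 WR R2
c34: I7 EX
c35: I7 WR R1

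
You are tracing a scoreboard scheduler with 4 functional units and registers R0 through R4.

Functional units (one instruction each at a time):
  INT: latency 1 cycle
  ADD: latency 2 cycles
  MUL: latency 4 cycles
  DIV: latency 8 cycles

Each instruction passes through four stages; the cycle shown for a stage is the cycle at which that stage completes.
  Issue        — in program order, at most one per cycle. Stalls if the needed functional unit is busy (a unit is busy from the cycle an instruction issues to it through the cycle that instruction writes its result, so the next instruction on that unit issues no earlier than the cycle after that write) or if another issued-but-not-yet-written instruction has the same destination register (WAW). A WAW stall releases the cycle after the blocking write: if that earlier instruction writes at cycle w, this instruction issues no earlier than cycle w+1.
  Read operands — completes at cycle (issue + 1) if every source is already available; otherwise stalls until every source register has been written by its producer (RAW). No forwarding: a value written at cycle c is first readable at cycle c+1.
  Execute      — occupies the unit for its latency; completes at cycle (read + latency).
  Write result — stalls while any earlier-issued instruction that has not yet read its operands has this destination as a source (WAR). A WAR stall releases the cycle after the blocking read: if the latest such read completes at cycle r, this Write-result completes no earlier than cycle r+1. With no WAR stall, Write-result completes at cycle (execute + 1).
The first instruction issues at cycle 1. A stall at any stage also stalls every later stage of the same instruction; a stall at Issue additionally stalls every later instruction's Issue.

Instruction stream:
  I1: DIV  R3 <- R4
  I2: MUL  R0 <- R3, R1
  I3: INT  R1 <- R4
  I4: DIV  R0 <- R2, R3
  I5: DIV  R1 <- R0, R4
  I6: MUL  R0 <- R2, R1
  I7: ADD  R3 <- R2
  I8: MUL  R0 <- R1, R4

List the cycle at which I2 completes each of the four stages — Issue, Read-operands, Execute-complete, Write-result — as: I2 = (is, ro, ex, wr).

I2 = (2, 12, 16, 17)

c1: I1→DIV
c2: I1 RO · I2→MUL
c3: I3→INT
c4: I3 RO
c5: I3 EX
c10: I1 EX
c11: I1 WR R3
c12: I2 RO
c13: I3 WR R1
c16: I2 EX
c17: I2 WR R0
c18: I4→DIV
c19: I4 RO
c27: I4 EX
c28: I4 WR R0
c29: I5→DIV
c30: I5 RO · I6→MUL
c31: I7→ADD
c32: I7 RO
c34: I7 EX
c35: I7 WR R3
c38: I5 EX
c39: I5 WR R1
c40: I6 RO
c44: I6 EX
c45: I6 WR R0
c46: I8→MUL
c47: I8 RO
c51: I8 EX
c52: I8 WR R0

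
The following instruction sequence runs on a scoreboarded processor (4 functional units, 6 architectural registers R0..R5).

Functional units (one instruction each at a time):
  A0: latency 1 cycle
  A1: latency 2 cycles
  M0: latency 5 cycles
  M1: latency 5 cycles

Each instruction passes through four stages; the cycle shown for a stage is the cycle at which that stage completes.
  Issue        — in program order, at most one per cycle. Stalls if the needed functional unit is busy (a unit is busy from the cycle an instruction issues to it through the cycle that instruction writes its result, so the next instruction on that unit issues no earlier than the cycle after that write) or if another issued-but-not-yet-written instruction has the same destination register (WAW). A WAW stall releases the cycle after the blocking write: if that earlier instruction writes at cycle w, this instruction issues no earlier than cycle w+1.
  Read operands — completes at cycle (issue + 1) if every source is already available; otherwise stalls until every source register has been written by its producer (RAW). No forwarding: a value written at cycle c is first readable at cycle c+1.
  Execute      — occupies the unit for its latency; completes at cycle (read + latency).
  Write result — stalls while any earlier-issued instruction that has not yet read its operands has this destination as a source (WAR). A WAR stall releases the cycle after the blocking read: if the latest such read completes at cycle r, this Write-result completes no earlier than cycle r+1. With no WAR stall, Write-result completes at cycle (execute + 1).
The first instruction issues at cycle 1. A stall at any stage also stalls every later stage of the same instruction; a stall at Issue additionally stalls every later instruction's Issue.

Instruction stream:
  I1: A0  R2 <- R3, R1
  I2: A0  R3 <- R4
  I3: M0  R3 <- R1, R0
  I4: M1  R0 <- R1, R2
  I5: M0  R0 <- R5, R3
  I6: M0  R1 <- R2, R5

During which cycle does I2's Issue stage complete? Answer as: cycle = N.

I1: IS=1 RO=2 EX=3 WR=4
I2: IS=5 RO=6 EX=7 WR=8  [struct: A0 busy until I1 writes@4]
I3: IS=9 RO=10 EX=15 WR=16  [WAW R3: wait I2 write@8]
I4: IS=10 RO=11 EX=16 WR=17
I5: IS=18 RO=19 EX=24 WR=25  [WAW R0: wait I4 write@17]
I6: IS=26 RO=27 EX=32 WR=33  [struct: M0 busy until I5 writes@25]

cycle = 5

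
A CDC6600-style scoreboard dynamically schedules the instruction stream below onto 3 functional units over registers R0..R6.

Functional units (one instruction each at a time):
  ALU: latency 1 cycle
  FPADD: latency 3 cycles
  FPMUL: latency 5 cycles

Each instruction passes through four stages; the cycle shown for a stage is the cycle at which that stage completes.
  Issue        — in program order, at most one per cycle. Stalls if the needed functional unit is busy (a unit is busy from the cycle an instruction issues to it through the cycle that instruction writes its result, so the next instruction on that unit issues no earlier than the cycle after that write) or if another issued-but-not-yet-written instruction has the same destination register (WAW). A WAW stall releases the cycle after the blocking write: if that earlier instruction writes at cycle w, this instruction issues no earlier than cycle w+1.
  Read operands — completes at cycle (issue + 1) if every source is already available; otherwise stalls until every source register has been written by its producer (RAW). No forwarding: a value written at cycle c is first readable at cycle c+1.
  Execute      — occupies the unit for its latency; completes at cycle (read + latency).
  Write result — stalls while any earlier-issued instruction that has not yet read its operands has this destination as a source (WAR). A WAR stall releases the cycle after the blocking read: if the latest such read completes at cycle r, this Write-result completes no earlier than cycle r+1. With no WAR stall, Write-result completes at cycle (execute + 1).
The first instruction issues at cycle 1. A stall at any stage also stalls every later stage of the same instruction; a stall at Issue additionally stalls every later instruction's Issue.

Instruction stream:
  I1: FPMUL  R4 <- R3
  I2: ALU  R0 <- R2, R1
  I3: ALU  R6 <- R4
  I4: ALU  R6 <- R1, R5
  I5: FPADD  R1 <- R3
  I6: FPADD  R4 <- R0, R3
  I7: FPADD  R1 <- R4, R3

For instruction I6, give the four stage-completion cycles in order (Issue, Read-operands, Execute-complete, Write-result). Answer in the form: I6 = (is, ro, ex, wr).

I1: IS=1 RO=2 EX=7 WR=8
I2: IS=2 RO=3 EX=4 WR=5
I3: IS=6 RO=9 EX=10 WR=11  [struct: ALU busy until I2 writes@5; RAW R4: wait I1 write@8]
I4: IS=12 RO=13 EX=14 WR=15  [struct: ALU busy until I3 writes@11]
I5: IS=13 RO=14 EX=17 WR=18
I6: IS=19 RO=20 EX=23 WR=24  [struct: FPADD busy until I5 writes@18]
I7: IS=25 RO=26 EX=29 WR=30  [struct: FPADD busy until I6 writes@24]

I6 = (19, 20, 23, 24)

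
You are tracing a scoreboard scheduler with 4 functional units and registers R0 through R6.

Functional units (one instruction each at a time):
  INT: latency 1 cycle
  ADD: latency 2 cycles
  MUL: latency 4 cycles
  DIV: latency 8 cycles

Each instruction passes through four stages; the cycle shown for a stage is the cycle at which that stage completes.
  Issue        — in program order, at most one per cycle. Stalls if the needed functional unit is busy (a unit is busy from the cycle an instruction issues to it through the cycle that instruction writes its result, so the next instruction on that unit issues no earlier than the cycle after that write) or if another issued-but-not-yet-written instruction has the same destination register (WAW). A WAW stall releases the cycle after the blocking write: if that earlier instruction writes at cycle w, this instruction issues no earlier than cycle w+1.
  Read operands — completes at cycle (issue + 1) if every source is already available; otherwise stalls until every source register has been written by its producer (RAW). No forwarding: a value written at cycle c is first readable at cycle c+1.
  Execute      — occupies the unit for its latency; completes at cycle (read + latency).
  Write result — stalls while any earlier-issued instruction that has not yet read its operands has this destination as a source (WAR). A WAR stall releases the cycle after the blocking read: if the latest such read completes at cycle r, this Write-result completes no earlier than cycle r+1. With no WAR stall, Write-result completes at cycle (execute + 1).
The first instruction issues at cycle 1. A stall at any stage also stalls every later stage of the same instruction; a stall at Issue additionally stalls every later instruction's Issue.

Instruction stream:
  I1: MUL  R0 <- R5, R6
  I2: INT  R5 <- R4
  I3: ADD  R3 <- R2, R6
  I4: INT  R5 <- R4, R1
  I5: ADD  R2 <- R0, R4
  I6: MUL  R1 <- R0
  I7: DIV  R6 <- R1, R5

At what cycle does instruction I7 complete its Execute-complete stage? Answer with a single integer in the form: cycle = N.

cycle = 24

1) issue 1, read 2, done 6, write 7
2) issue 2, read 3, done 4, write 5
3) issue 3, read 4, done 6, write 7
4) issue 6, read 7, done 8, write 9  <struct: INT busy until I2 writes@5>
5) issue 8, read 9, done 11, write 12  <struct: ADD busy until I3 writes@7>
6) issue 9, read 10, done 14, write 15
7) issue 10, read 16, done 24, write 25  <RAW R1: wait I6 write@15>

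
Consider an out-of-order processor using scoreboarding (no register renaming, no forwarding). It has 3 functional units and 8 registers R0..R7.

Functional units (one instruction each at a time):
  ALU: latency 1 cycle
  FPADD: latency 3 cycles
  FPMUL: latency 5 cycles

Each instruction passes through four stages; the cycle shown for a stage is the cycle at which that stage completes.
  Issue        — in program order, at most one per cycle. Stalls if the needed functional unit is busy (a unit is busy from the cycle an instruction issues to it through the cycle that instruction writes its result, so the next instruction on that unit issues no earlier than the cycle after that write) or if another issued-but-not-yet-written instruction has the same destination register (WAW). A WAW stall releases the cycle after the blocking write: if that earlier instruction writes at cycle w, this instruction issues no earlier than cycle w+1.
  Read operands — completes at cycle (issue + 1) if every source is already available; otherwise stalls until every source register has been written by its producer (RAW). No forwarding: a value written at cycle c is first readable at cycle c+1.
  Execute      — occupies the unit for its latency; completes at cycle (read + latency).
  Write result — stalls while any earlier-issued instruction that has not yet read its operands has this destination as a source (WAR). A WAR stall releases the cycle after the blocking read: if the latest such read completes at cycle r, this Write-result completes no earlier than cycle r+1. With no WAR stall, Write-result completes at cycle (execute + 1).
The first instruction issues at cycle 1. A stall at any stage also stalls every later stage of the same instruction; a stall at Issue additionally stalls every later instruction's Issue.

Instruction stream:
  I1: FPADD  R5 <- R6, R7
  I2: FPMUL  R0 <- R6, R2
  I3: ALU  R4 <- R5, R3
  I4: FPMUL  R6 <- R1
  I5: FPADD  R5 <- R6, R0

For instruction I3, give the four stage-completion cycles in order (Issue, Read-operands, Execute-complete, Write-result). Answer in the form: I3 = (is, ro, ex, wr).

I3 = (3, 7, 8, 9)

[I1] 1/2/5/6
[I2] 2/3/8/9
[I3] 3/7/8/9  (RAW R5: wait I1 write@6)
[I4] 10/11/16/17  (struct: FPMUL busy until I2 writes@9)
[I5] 11/18/21/22  (RAW R6: wait I4 write@17)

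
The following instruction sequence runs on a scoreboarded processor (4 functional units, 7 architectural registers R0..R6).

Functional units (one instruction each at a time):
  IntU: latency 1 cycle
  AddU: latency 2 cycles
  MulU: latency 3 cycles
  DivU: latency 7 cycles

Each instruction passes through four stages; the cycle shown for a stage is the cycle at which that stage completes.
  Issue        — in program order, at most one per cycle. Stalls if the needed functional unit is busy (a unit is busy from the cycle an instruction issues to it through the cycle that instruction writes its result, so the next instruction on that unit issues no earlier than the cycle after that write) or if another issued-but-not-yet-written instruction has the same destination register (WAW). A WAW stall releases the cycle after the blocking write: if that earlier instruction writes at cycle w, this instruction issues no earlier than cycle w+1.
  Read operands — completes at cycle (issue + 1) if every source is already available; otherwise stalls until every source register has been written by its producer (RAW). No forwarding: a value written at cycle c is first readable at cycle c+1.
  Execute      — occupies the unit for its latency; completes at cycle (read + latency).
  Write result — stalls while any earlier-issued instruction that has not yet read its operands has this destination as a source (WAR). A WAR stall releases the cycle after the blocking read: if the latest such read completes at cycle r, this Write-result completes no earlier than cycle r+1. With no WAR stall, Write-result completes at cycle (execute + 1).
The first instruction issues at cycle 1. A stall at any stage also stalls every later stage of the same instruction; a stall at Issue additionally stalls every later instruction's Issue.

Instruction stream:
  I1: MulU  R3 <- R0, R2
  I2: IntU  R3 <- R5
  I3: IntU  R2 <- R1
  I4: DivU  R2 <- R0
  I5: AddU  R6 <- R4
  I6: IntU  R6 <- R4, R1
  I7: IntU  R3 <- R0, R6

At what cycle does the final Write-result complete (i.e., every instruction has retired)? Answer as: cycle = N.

1) issue 1, read 2, done 5, write 6
2) issue 7, read 8, done 9, write 10  <WAW R3: wait I1 write@6>
3) issue 11, read 12, done 13, write 14  <struct: IntU busy until I2 writes@10>
4) issue 15, read 16, done 23, write 24  <WAW R2: wait I3 write@14>
5) issue 16, read 17, done 19, write 20
6) issue 21, read 22, done 23, write 24  <WAW R6: wait I5 write@20>
7) issue 25, read 26, done 27, write 28  <struct: IntU busy until I6 writes@24>

cycle = 28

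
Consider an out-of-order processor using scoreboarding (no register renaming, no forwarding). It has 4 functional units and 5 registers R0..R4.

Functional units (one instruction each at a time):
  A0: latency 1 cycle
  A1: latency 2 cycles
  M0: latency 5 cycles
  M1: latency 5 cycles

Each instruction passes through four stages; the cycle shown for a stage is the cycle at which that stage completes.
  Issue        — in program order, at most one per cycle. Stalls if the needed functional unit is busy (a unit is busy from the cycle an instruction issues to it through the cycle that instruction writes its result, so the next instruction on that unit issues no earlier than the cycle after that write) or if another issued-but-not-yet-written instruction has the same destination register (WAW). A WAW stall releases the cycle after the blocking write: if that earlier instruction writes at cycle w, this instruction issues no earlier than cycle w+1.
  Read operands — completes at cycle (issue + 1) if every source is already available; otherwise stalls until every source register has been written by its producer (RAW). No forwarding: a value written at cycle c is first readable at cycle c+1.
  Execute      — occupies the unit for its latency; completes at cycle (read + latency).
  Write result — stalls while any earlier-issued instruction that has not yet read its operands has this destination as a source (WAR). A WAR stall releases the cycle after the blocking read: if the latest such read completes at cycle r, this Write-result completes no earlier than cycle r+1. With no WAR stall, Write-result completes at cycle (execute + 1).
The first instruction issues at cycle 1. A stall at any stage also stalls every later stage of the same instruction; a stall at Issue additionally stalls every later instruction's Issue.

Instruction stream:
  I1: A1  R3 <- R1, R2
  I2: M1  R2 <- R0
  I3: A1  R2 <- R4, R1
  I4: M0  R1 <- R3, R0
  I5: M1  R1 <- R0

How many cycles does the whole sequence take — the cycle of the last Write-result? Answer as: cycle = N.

1) issue 1, read 2, done 4, write 5
2) issue 2, read 3, done 8, write 9
3) issue 10, read 11, done 13, write 14  <WAW R2: wait I2 write@9>
4) issue 11, read 12, done 17, write 18
5) issue 19, read 20, done 25, write 26  <WAW R1: wait I4 write@18>

cycle = 26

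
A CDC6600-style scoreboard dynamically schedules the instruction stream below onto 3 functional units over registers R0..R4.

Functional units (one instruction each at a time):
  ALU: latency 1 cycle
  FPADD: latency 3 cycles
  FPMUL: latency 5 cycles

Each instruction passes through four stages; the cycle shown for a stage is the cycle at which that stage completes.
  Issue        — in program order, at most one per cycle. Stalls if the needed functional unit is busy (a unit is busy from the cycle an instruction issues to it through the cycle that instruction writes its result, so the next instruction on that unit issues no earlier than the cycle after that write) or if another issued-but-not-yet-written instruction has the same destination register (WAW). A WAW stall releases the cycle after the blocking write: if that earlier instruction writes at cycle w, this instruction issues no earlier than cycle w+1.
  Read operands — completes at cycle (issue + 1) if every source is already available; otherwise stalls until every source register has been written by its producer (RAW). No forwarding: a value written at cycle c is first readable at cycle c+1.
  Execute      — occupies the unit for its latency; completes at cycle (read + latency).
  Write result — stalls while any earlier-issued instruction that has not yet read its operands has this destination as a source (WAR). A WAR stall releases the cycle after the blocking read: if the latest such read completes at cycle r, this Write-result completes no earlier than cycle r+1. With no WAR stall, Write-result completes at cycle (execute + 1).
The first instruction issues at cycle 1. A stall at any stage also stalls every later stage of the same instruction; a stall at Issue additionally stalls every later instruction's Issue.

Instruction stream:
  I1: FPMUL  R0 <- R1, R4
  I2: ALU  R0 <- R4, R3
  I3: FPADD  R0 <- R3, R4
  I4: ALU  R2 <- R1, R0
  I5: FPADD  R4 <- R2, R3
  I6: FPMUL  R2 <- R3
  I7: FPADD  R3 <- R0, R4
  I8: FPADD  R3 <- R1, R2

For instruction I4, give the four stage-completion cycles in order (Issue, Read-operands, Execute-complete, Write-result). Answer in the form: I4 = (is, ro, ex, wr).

I4 = (14, 19, 20, 21)

  I1 | 1 | 2 | 7 | 8
  I2 | 9 | 10 | 11 | 12   WAW R0: wait I1 write@8
  I3 | 13 | 14 | 17 | 18   WAW R0: wait I2 write@12
  I4 | 14 | 19 | 20 | 21   RAW R0: wait I3 write@18
  I5 | 19 | 22 | 25 | 26   struct: FPADD busy until I3 writes@18 · RAW R2: wait I4 write@21
  I6 | 22 | 23 | 28 | 29   WAW R2: wait I4 write@21
  I7 | 27 | 28 | 31 | 32   struct: FPADD busy until I5 writes@26
  I8 | 33 | 34 | 37 | 38   struct: FPADD busy until I7 writes@32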